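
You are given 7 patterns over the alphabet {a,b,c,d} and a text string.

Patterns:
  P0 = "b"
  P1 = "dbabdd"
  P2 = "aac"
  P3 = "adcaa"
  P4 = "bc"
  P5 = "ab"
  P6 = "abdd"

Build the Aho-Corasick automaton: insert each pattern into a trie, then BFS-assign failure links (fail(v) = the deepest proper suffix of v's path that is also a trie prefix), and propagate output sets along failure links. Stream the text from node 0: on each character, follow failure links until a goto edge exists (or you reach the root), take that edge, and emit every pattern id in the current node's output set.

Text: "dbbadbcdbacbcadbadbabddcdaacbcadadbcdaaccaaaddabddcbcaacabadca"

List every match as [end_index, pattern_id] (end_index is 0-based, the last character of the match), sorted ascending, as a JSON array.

Construct AC machine:
Trie nodes:
  n0 'ε': a→8 b→1 d→2
  n1 'b': c→15  [P0 ends]
  n2 'd': b→3
  n3 'db': a→4
  n4 'dba': b→5
  n5 'dbab': d→6
  n6 'dbabd': d→7
  n7 'dbabdd': ·  [P1 ends]
  n8 'a': a→9 b→16 d→11
  n9 'aa': c→10
  n10 'aac': ·  [P2 ends]
  n11 'ad': c→12
  n12 'adc': a→13
  n13 'adca': a→14
  n14 'adcaa': ·  [P3 ends]
  n15 'bc': ·  [P4 ends]
  n16 'ab': d→17  [P5 ends]
  n17 'abd': d→18
  n18 'abdd': ·  [P6 ends]

BFS fail/out derivation:
  n1('b'): parent n0 fail=0; on 'b' 0 → fail=0;  out {0}∪∅={0}
  n2('d'): parent n0 fail=0; on 'd' 0 → fail=0;  out ∅∪∅=∅
  n8('a'): parent n0 fail=0; on 'a' 0 → fail=0;  out ∅∪∅=∅
  n3('db'): parent n2 fail=0; on 'b' 0 → fail=1;  out ∅∪{0}={0}
  n9('aa'): parent n8 fail=0; on 'a' 0 → fail=8;  out ∅∪∅=∅
  n11('ad'): parent n8 fail=0; on 'd' 0 → fail=2;  out ∅∪∅=∅
  n15('bc'): parent n1 fail=0; on 'c' 0 → fail=0;  out {4}∪∅={4}
  n16('ab'): parent n8 fail=0; on 'b' 0 → fail=1;  out {5}∪{0}={0,5}
  n4('dba'): parent n3 fail=1; on 'a' 1→0 → fail=8;  out ∅∪∅=∅
  n10('aac'): parent n9 fail=8; on 'c' 8→0 → fail=0;  out {2}∪∅={2}
  n12('adc'): parent n11 fail=2; on 'c' 2→0 → fail=0;  out ∅∪∅=∅
  n17('abd'): parent n16 fail=1; on 'd' 1→0 → fail=2;  out ∅∪∅=∅
  n5('dbab'): parent n4 fail=8; on 'b' 8 → fail=16;  out ∅∪{0,5}={0,5}
  n13('adca'): parent n12 fail=0; on 'a' 0 → fail=8;  out ∅∪∅=∅
  n18('abdd'): parent n17 fail=2; on 'd' 2→0 → fail=2;  out {6}∪∅={6}
  n6('dbabd'): parent n5 fail=16; on 'd' 16 → fail=17;  out ∅∪∅=∅
  n14('adcaa'): parent n13 fail=8; on 'a' 8 → fail=9;  out {3}∪∅={3}
  n7('dbabdd'): parent n6 fail=17; on 'd' 17 → fail=18;  out {1}∪{6}={1,6}

Scan:
pos 0 'd': at 2
pos 1 'b': at 3  emit P0@[1:1]
pos 2 'b': at 1 ·f  emit P0@[2:2]
pos 3 'a': at 8 ·f
pos 4 'd': at 11
pos 5 'b': at 3 ·f  emit P0@[5:5]
pos 6 'c': at 15 ·f  emit P4@[5:6]
pos 7 'd': at 2 ·f
pos 8 'b': at 3  emit P0@[8:8]
pos 9 'a': at 4
pos 10 'c': at 0 ·f
pos 11 'b': at 1  emit P0@[11:11]
pos 12 'c': at 15  emit P4@[11:12]
pos 13 'a': at 8 ·f
pos 14 'd': at 11
pos 15 'b': at 3 ·f  emit P0@[15:15]
pos 16 'a': at 4
pos 17 'd': at 11 ·f
pos 18 'b': at 3 ·f  emit P0@[18:18]
pos 19 'a': at 4
pos 20 'b': at 5  emit P0@[20:20],P5@[19:20]
pos 21 'd': at 6
pos 22 'd': at 7  emit P1@[17:22],P6@[19:22]
pos 23 'c': at 0 ·f
pos 24 'd': at 2
pos 25 'a': at 8 ·f
pos 26 'a': at 9
pos 27 'c': at 10  emit P2@[25:27]
pos 28 'b': at 1 ·f  emit P0@[28:28]
pos 29 'c': at 15  emit P4@[28:29]
pos 30 'a': at 8 ·f
pos 31 'd': at 11
pos 32 'a': at 8 ·f
pos 33 'd': at 11
pos 34 'b': at 3 ·f  emit P0@[34:34]
pos 35 'c': at 15 ·f  emit P4@[34:35]
pos 36 'd': at 2 ·f
pos 37 'a': at 8 ·f
pos 38 'a': at 9
pos 39 'c': at 10  emit P2@[37:39]
pos 40 'c': at 0 ·f
pos 41 'a': at 8
pos 42 'a': at 9
pos 43 'a': at 9 ·f
pos 44 'd': at 11 ·f
pos 45 'd': at 2 ·f
pos 46 'a': at 8 ·f
pos 47 'b': at 16  emit P0@[47:47],P5@[46:47]
pos 48 'd': at 17
pos 49 'd': at 18  emit P6@[46:49]
pos 50 'c': at 0 ·f
pos 51 'b': at 1  emit P0@[51:51]
pos 52 'c': at 15  emit P4@[51:52]
pos 53 'a': at 8 ·f
pos 54 'a': at 9
pos 55 'c': at 10  emit P2@[53:55]
pos 56 'a': at 8 ·f
pos 57 'b': at 16  emit P0@[57:57],P5@[56:57]
pos 58 'a': at 8 ·f
pos 59 'd': at 11
pos 60 'c': at 12
pos 61 'a': at 13

Result: [[1,0],[2,0],[5,0],[6,4],[8,0],[11,0],[12,4],[15,0],[18,0],[20,0],[20,5],[22,1],[22,6],[27,2],[28,0],[29,4],[34,0],[35,4],[39,2],[47,0],[47,5],[49,6],[51,0],[52,4],[55,2],[57,0],[57,5]]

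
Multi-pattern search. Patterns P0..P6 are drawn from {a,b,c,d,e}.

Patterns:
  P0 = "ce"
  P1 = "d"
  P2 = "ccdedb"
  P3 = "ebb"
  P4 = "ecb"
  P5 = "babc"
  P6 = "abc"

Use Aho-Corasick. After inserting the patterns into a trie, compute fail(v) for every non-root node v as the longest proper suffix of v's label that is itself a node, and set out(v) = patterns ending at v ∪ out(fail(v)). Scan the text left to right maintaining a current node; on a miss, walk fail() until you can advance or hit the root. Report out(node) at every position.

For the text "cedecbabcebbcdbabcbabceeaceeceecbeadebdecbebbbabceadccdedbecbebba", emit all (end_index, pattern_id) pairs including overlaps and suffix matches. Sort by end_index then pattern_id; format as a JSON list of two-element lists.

Build:
Trie nodes:
  0='ε' goto a→18 b→14 c→1 d→3 e→9
  1='c' goto c→4 e→2
  2='ce' goto ·  ←P0
  3='d' goto ·  ←P1
  4='cc' goto d→5
  5='ccd' goto e→6
  6='ccde' goto d→7
  7='ccded' goto b→8
  8='ccdedb' goto ·  ←P2
  9='e' goto b→10 c→12
  10='eb' goto b→11
  11='ebb' goto ·  ←P3
  12='ec' goto b→13
  13='ecb' goto ·  ←P4
  14='b' goto a→15
  15='ba' goto b→16
  16='bab' goto c→17
  17='babc' goto ·  ←P5
  18='a' goto b→19
  19='ab' goto c→20
  20='abc' goto ·  ←P6

Failure links (BFS by depth):
  n1('c'): parent n0 fail=0; on 'c' 0 → fail=0;  out ∅∪∅=∅
  n3('d'): parent n0 fail=0; on 'd' 0 → fail=0;  out {1}∪∅={1}
  n9('e'): parent n0 fail=0; on 'e' 0 → fail=0;  out ∅∪∅=∅
  n14('b'): parent n0 fail=0; on 'b' 0 → fail=0;  out ∅∪∅=∅
  n18('a'): parent n0 fail=0; on 'a' 0 → fail=0;  out ∅∪∅=∅
  n2('ce'): parent n1 fail=0; on 'e' 0 → fail=9;  out {0}∪∅={0}
  n4('cc'): parent n1 fail=0; on 'c' 0 → fail=1;  out ∅∪∅=∅
  n10('eb'): parent n9 fail=0; on 'b' 0 → fail=14;  out ∅∪∅=∅
  n12('ec'): parent n9 fail=0; on 'c' 0 → fail=1;  out ∅∪∅=∅
  n15('ba'): parent n14 fail=0; on 'a' 0 → fail=18;  out ∅∪∅=∅
  n19('ab'): parent n18 fail=0; on 'b' 0 → fail=14;  out ∅∪∅=∅
  n5('ccd'): parent n4 fail=1; on 'd' 1→0 → fail=3;  out ∅∪{1}={1}
  n11('ebb'): parent n10 fail=14; on 'b' 14→0 → fail=14;  out {3}∪∅={3}
  n13('ecb'): parent n12 fail=1; on 'b' 1→0 → fail=14;  out {4}∪∅={4}
  n16('bab'): parent n15 fail=18; on 'b' 18 → fail=19;  out ∅∪∅=∅
  n20('abc'): parent n19 fail=14; on 'c' 14→0 → fail=1;  out {6}∪∅={6}
  n6('ccde'): parent n5 fail=3; on 'e' 3→0 → fail=9;  out ∅∪∅=∅
  n17('babc'): parent n16 fail=19; on 'c' 19 → fail=20;  out {5}∪{6}={5,6}
  n7('ccded'): parent n6 fail=9; on 'd' 9→0 → fail=3;  out ∅∪{1}={1}
  n8('ccdedb'): parent n7 fail=3; on 'b' 3→0 → fail=14;  out {2}∪∅={2}

Scan:
i=0 'c': node 0→1
i=1 'e': node 1→2  emit P0@[0:1]
i=2 'd': node 2→3 ·f  emit P1@[2:2]
i=3 'e': node 3→9 ·f
i=4 'c': node 9→12
i=5 'b': node 12→13  emit P4@[3:5]
i=6 'a': node 13→15 ·f
i=7 'b': node 15→16
i=8 'c': node 16→17  emit P5@[5:8],P6@[6:8]
i=9 'e': node 17→2 ·f  emit P0@[8:9]
i=10 'b': node 2→10 ·f
i=11 'b': node 10→11  emit P3@[9:11]
i=12 'c': node 11→1 ·f
i=13 'd': node 1→3 ·f  emit P1@[13:13]
i=14 'b': node 3→14 ·f
i=15 'a': node 14→15
i=16 'b': node 15→16
i=17 'c': node 16→17  emit P5@[14:17],P6@[15:17]
i=18 'b': node 17→14 ·f
i=19 'a': node 14→15
i=20 'b': node 15→16
i=21 'c': node 16→17  emit P5@[18:21],P6@[19:21]
i=22 'e': node 17→2 ·f  emit P0@[21:22]
i=23 'e': node 2→9 ·f
i=24 'a': node 9→18 ·f
i=25 'c': node 18→1 ·f
i=26 'e': node 1→2  emit P0@[25:26]
i=27 'e': node 2→9 ·f
i=28 'c': node 9→12
i=29 'e': node 12→2 ·f  emit P0@[28:29]
i=30 'e': node 2→9 ·f
i=31 'c': node 9→12
i=32 'b': node 12→13  emit P4@[30:32]
i=33 'e': node 13→9 ·f
i=34 'a': node 9→18 ·f
i=35 'd': node 18→3 ·f  emit P1@[35:35]
i=36 'e': node 3→9 ·f
i=37 'b': node 9→10
i=38 'd': node 10→3 ·f  emit P1@[38:38]
i=39 'e': node 3→9 ·f
i=40 'c': node 9→12
i=41 'b': node 12→13  emit P4@[39:41]
i=42 'e': node 13→9 ·f
i=43 'b': node 9→10
i=44 'b': node 10→11  emit P3@[42:44]
i=45 'b': node 11→14 ·f
i=46 'a': node 14→15
i=47 'b': node 15→16
i=48 'c': node 16→17  emit P5@[45:48],P6@[46:48]
i=49 'e': node 17→2 ·f  emit P0@[48:49]
i=50 'a': node 2→18 ·f
i=51 'd': node 18→3 ·f  emit P1@[51:51]
i=52 'c': node 3→1 ·f
i=53 'c': node 1→4
i=54 'd': node 4→5  emit P1@[54:54]
i=55 'e': node 5→6
i=56 'd': node 6→7  emit P1@[56:56]
i=57 'b': node 7→8  emit P2@[52:57]
i=58 'e': node 8→9 ·f
i=59 'c': node 9→12
i=60 'b': node 12→13  emit P4@[58:60]
i=61 'e': node 13→9 ·f
i=62 'b': node 9→10
i=63 'b': node 10→11  emit P3@[61:63]
i=64 'a': node 11→15 ·f

Result: [[1,0],[2,1],[5,4],[8,5],[8,6],[9,0],[11,3],[13,1],[17,5],[17,6],[21,5],[21,6],[22,0],[26,0],[29,0],[32,4],[35,1],[38,1],[41,4],[44,3],[48,5],[48,6],[49,0],[51,1],[54,1],[56,1],[57,2],[60,4],[63,3]]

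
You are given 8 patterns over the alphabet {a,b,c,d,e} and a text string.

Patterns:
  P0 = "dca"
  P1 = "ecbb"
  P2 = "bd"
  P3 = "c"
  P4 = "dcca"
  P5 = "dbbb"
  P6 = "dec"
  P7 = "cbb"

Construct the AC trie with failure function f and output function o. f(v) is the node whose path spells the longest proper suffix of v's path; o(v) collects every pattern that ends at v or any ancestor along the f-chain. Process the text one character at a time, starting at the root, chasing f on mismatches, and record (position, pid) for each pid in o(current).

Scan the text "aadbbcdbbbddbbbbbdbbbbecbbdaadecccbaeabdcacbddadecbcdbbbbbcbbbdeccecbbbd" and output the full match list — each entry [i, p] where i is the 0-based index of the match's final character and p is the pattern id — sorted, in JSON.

Build automaton:
Trie (insert patterns):
  n0 'ε': b→8 c→10 d→1 e→4
  n1 'd': b→13 c→2 e→16
  n2 'dc': a→3 c→11
  n3 'dca': ·  ←P0
  n4 'e': c→5
  n5 'ec': b→6
  n6 'ecb': b→7
  n7 'ecbb': ·  ←P1
  n8 'b': d→9
  n9 'bd': ·  ←P2
  n10 'c': b→18  ←P3
  n11 'dcc': a→12
  n12 'dcca': ·  ←P4
  n13 'db': b→14
  n14 'dbb': b→15
  n15 'dbbb': ·  ←P5
  n16 'de': c→17
  n17 'dec': ·  ←P6
  n18 'cb': b→19
  n19 'cbb': ·  ←P7

Failure links (BFS by depth):
  n1('d'): parent n0 fail=0; on 'd' 0 → fail=0;  out ∅∪∅=∅
  n4('e'): parent n0 fail=0; on 'e' 0 → fail=0;  out ∅∪∅=∅
  n8('b'): parent n0 fail=0; on 'b' 0 → fail=0;  out ∅∪∅=∅
  n10('c'): parent n0 fail=0; on 'c' 0 → fail=0;  out {3}∪∅={3}
  n2('dc'): parent n1 fail=0; on 'c' 0 → fail=10;  out ∅∪{3}={3}
  n5('ec'): parent n4 fail=0; on 'c' 0 → fail=10;  out ∅∪{3}={3}
  n9('bd'): parent n8 fail=0; on 'd' 0 → fail=1;  out {2}∪∅={2}
  n13('db'): parent n1 fail=0; on 'b' 0 → fail=8;  out ∅∪∅=∅
  n16('de'): parent n1 fail=0; on 'e' 0 → fail=4;  out ∅∪∅=∅
  n18('cb'): parent n10 fail=0; on 'b' 0 → fail=8;  out ∅∪∅=∅
  n3('dca'): parent n2 fail=10; on 'a' 10→0 → fail=0;  out {0}∪∅={0}
  n6('ecb'): parent n5 fail=10; on 'b' 10 → fail=18;  out ∅∪∅=∅
  n11('dcc'): parent n2 fail=10; on 'c' 10→0 → fail=10;  out ∅∪{3}={3}
  n14('dbb'): parent n13 fail=8; on 'b' 8→0 → fail=8;  out ∅∪∅=∅
  n17('dec'): parent n16 fail=4; on 'c' 4 → fail=5;  out {6}∪{3}={3,6}
  n19('cbb'): parent n18 fail=8; on 'b' 8→0 → fail=8;  out {7}∪∅={7}
  n7('ecbb'): parent n6 fail=18; on 'b' 18 → fail=19;  out {1}∪{7}={1,7}
  n12('dcca'): parent n11 fail=10; on 'a' 10→0 → fail=0;  out {4}∪∅={4}
  n15('dbbb'): parent n14 fail=8; on 'b' 8→0 → fail=8;  out {5}∪∅={5}

Text stream:
pos 0 'a': at 0
pos 1 'a': at 0
pos 2 'd': at 1
pos 3 'b': at 13
pos 4 'b': at 14
pos 5 'c': at 10 (fail-walked)  → match P3@[5:5]
pos 6 'd': at 1 (fail-walked)
pos 7 'b': at 13
pos 8 'b': at 14
pos 9 'b': at 15  → match P5@[6:9]
pos 10 'd': at 9 (fail-walked)  → match P2@[9:10]
pos 11 'd': at 1 (fail-walked)
pos 12 'b': at 13
pos 13 'b': at 14
pos 14 'b': at 15  → match P5@[11:14]
pos 15 'b': at 8 (fail-walked)
pos 16 'b': at 8 (fail-walked)
pos 17 'd': at 9  → match P2@[16:17]
pos 18 'b': at 13 (fail-walked)
pos 19 'b': at 14
pos 20 'b': at 15  → match P5@[17:20]
pos 21 'b': at 8 (fail-walked)
pos 22 'e': at 4 (fail-walked)
pos 23 'c': at 5  → match P3@[23:23]
pos 24 'b': at 6
pos 25 'b': at 7  → match P1@[22:25],P7@[23:25]
pos 26 'd': at 9 (fail-walked)  → match P2@[25:26]
pos 27 'a': at 0 (fail-walked)
pos 28 'a': at 0
pos 29 'd': at 1
pos 30 'e': at 16
pos 31 'c': at 17  → match P3@[31:31],P6@[29:31]
pos 32 'c': at 10 (fail-walked)  → match P3@[32:32]
pos 33 'c': at 10 (fail-walked)  → match P3@[33:33]
pos 34 'b': at 18
pos 35 'a': at 0 (fail-walked)
pos 36 'e': at 4
pos 37 'a': at 0 (fail-walked)
pos 38 'b': at 8
pos 39 'd': at 9  → match P2@[38:39]
pos 40 'c': at 2 (fail-walked)  → match P3@[40:40]
pos 41 'a': at 3  → match P0@[39:41]
pos 42 'c': at 10 (fail-walked)  → match P3@[42:42]
pos 43 'b': at 18
pos 44 'd': at 9 (fail-walked)  → match P2@[43:44]
pos 45 'd': at 1 (fail-walked)
pos 46 'a': at 0 (fail-walked)
pos 47 'd': at 1
pos 48 'e': at 16
pos 49 'c': at 17  → match P3@[49:49],P6@[47:49]
pos 50 'b': at 6 (fail-walked)
pos 51 'c': at 10 (fail-walked)  → match P3@[51:51]
pos 52 'd': at 1 (fail-walked)
pos 53 'b': at 13
pos 54 'b': at 14
pos 55 'b': at 15  → match P5@[52:55]
pos 56 'b': at 8 (fail-walked)
pos 57 'b': at 8 (fail-walked)
pos 58 'c': at 10 (fail-walked)  → match P3@[58:58]
pos 59 'b': at 18
pos 60 'b': at 19  → match P7@[58:60]
pos 61 'b': at 8 (fail-walked)
pos 62 'd': at 9  → match P2@[61:62]
pos 63 'e': at 16 (fail-walked)
pos 64 'c': at 17  → match P3@[64:64],P6@[62:64]
pos 65 'c': at 10 (fail-walked)  → match P3@[65:65]
pos 66 'e': at 4 (fail-walked)
pos 67 'c': at 5  → match P3@[67:67]
pos 68 'b': at 6
pos 69 'b': at 7  → match P1@[66:69],P7@[67:69]
pos 70 'b': at 8 (fail-walked)
pos 71 'd': at 9  → match P2@[70:71]

Matches: [[5,3],[9,5],[10,2],[14,5],[17,2],[20,5],[23,3],[25,1],[25,7],[26,2],[31,3],[31,6],[32,3],[33,3],[39,2],[40,3],[41,0],[42,3],[44,2],[49,3],[49,6],[51,3],[55,5],[58,3],[60,7],[62,2],[64,3],[64,6],[65,3],[67,3],[69,1],[69,7],[71,2]]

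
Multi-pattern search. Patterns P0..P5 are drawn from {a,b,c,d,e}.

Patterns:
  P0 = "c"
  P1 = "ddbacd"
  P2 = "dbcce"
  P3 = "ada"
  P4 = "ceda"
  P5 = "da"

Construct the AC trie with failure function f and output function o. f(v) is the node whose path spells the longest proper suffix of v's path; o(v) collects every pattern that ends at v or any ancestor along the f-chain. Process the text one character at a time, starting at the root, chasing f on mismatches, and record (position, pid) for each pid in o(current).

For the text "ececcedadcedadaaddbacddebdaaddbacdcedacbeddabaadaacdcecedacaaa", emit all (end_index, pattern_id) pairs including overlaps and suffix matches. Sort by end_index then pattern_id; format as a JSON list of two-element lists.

Build:
Trie nodes:
  0='ε' goto a→12 c→1 d→2
  1='c' goto e→15  [P0 ends]
  2='d' goto a→18 b→8 d→3
  3='dd' goto b→4
  4='ddb' goto a→5
  5='ddba' goto c→6
  6='ddbac' goto d→7
  7='ddbacd' goto ·  [P1 ends]
  8='db' goto c→9
  9='dbc' goto c→10
  10='dbcc' goto e→11
  11='dbcce' goto ·  [P2 ends]
  12='a' goto d→13
  13='ad' goto a→14
  14='ada' goto ·  [P3 ends]
  15='ce' goto d→16
  16='ced' goto a→17
  17='ceda' goto ·  [P4 ends]
  18='da' goto ·  [P5 ends]

BFS fail/out derivation:
  n1('c'): parent n0 fail=0; on 'c' 0 → fail=0;  out {0}∪∅={0}
  n2('d'): parent n0 fail=0; on 'd' 0 → fail=0;  out ∅∪∅=∅
  n12('a'): parent n0 fail=0; on 'a' 0 → fail=0;  out ∅∪∅=∅
  n3('dd'): parent n2 fail=0; on 'd' 0 → fail=2;  out ∅∪∅=∅
  n8('db'): parent n2 fail=0; on 'b' 0 → fail=0;  out ∅∪∅=∅
  n13('ad'): parent n12 fail=0; on 'd' 0 → fail=2;  out ∅∪∅=∅
  n15('ce'): parent n1 fail=0; on 'e' 0 → fail=0;  out ∅∪∅=∅
  n18('da'): parent n2 fail=0; on 'a' 0 → fail=12;  out {5}∪∅={5}
  n4('ddb'): parent n3 fail=2; on 'b' 2 → fail=8;  out ∅∪∅=∅
  n9('dbc'): parent n8 fail=0; on 'c' 0 → fail=1;  out ∅∪{0}={0}
  n14('ada'): parent n13 fail=2; on 'a' 2 → fail=18;  out {3}∪{5}={3,5}
  n16('ced'): parent n15 fail=0; on 'd' 0 → fail=2;  out ∅∪∅=∅
  n5('ddba'): parent n4 fail=8; on 'a' 8→0 → fail=12;  out ∅∪∅=∅
  n10('dbcc'): parent n9 fail=1; on 'c' 1→0 → fail=1;  out ∅∪{0}={0}
  n17('ceda'): parent n16 fail=2; on 'a' 2 → fail=18;  out {4}∪{5}={4,5}
  n6('ddbac'): parent n5 fail=12; on 'c' 12→0 → fail=1;  out ∅∪{0}={0}
  n11('dbcce'): parent n10 fail=1; on 'e' 1 → fail=15;  out {2}∪∅={2}
  n7('ddbacd'): parent n6 fail=1; on 'd' 1→0 → fail=2;  out {1}∪∅={1}

Run:
[0] read 'e'  n0⇒n0
[1] read 'c'  n0⇒n1  → match P0@[1:1]
[2] read 'e'  n1⇒n15
[3] read 'c'  n15⇒n1 (fail-walked)  → match P0@[3:3]
[4] read 'c'  n1⇒n1 (fail-walked)  → match P0@[4:4]
[5] read 'e'  n1⇒n15
[6] read 'd'  n15⇒n16
[7] read 'a'  n16⇒n17  → match P4@[4:7],P5@[6:7]
[8] read 'd'  n17⇒n13 (fail-walked)
[9] read 'c'  n13⇒n1 (fail-walked)  → match P0@[9:9]
[10] read 'e'  n1⇒n15
[11] read 'd'  n15⇒n16
[12] read 'a'  n16⇒n17  → match P4@[9:12],P5@[11:12]
[13] read 'd'  n17⇒n13 (fail-walked)
[14] read 'a'  n13⇒n14  → match P3@[12:14],P5@[13:14]
[15] read 'a'  n14⇒n12 (fail-walked)
[16] read 'd'  n12⇒n13
[17] read 'd'  n13⇒n3 (fail-walked)
[18] read 'b'  n3⇒n4
[19] read 'a'  n4⇒n5
[20] read 'c'  n5⇒n6  → match P0@[20:20]
[21] read 'd'  n6⇒n7  → match P1@[16:21]
[22] read 'd'  n7⇒n3 (fail-walked)
[23] read 'e'  n3⇒n0 (fail-walked)
[24] read 'b'  n0⇒n0
[25] read 'd'  n0⇒n2
[26] read 'a'  n2⇒n18  → match P5@[25:26]
[27] read 'a'  n18⇒n12 (fail-walked)
[28] read 'd'  n12⇒n13
[29] read 'd'  n13⇒n3 (fail-walked)
[30] read 'b'  n3⇒n4
[31] read 'a'  n4⇒n5
[32] read 'c'  n5⇒n6  → match P0@[32:32]
[33] read 'd'  n6⇒n7  → match P1@[28:33]
[34] read 'c'  n7⇒n1 (fail-walked)  → match P0@[34:34]
[35] read 'e'  n1⇒n15
[36] read 'd'  n15⇒n16
[37] read 'a'  n16⇒n17  → match P4@[34:37],P5@[36:37]
[38] read 'c'  n17⇒n1 (fail-walked)  → match P0@[38:38]
[39] read 'b'  n1⇒n0 (fail-walked)
[40] read 'e'  n0⇒n0
[41] read 'd'  n0⇒n2
[42] read 'd'  n2⇒n3
[43] read 'a'  n3⇒n18 (fail-walked)  → match P5@[42:43]
[44] read 'b'  n18⇒n0 (fail-walked)
[45] read 'a'  n0⇒n12
[46] read 'a'  n12⇒n12 (fail-walked)
[47] read 'd'  n12⇒n13
[48] read 'a'  n13⇒n14  → match P3@[46:48],P5@[47:48]
[49] read 'a'  n14⇒n12 (fail-walked)
[50] read 'c'  n12⇒n1 (fail-walked)  → match P0@[50:50]
[51] read 'd'  n1⇒n2 (fail-walked)
[52] read 'c'  n2⇒n1 (fail-walked)  → match P0@[52:52]
[53] read 'e'  n1⇒n15
[54] read 'c'  n15⇒n1 (fail-walked)  → match P0@[54:54]
[55] read 'e'  n1⇒n15
[56] read 'd'  n15⇒n16
[57] read 'a'  n16⇒n17  → match P4@[54:57],P5@[56:57]
[58] read 'c'  n17⇒n1 (fail-walked)  → match P0@[58:58]
[59] read 'a'  n1⇒n12 (fail-walked)
[60] read 'a'  n12⇒n12 (fail-walked)
[61] read 'a'  n12⇒n12 (fail-walked)

All matches (sorted): [[1,0],[3,0],[4,0],[7,4],[7,5],[9,0],[12,4],[12,5],[14,3],[14,5],[20,0],[21,1],[26,5],[32,0],[33,1],[34,0],[37,4],[37,5],[38,0],[43,5],[48,3],[48,5],[50,0],[52,0],[54,0],[57,4],[57,5],[58,0]]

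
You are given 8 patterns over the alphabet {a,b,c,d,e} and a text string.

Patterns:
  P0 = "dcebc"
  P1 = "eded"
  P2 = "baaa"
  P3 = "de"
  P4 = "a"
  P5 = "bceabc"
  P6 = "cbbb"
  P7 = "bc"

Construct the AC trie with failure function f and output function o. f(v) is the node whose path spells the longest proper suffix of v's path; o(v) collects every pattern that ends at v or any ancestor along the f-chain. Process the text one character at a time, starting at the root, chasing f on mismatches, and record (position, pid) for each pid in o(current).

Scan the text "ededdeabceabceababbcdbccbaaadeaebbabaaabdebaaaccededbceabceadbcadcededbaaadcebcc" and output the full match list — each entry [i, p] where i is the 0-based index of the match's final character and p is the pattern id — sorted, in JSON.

Build:
Trie nodes:
  0='ε' goto a→15 b→10 c→21 d→1 e→6
  1='d' goto c→2 e→14
  2='dc' goto e→3
  3='dce' goto b→4
  4='dceb' goto c→5
  5='dcebc' goto ·  [P0 ends]
  6='e' goto d→7
  7='ed' goto e→8
  8='ede' goto d→9
  9='eded' goto ·  [P1 ends]
  10='b' goto a→11 c→16
  11='ba' goto a→12
  12='baa' goto a→13
  13='baaa' goto ·  [P2 ends]
  14='de' goto ·  [P3 ends]
  15='a' goto ·  [P4 ends]
  16='bc' goto e→17  [P7 ends]
  17='bce' goto a→18
  18='bcea' goto b→19
  19='bceab' goto c→20
  20='bceabc' goto ·  [P5 ends]
  21='c' goto b→22
  22='cb' goto b→23
  23='cbb' goto b→24
  24='cbbb' goto ·  [P6 ends]

Failure links (BFS by depth):
  n1('d'): parent n0 fail=0; on 'd' 0 → fail=0;  out ∅∪∅=∅
  n6('e'): parent n0 fail=0; on 'e' 0 → fail=0;  out ∅∪∅=∅
  n10('b'): parent n0 fail=0; on 'b' 0 → fail=0;  out ∅∪∅=∅
  n15('a'): parent n0 fail=0; on 'a' 0 → fail=0;  out {4}∪∅={4}
  n21('c'): parent n0 fail=0; on 'c' 0 → fail=0;  out ∅∪∅=∅
  n2('dc'): parent n1 fail=0; on 'c' 0 → fail=21;  out ∅∪∅=∅
  n7('ed'): parent n6 fail=0; on 'd' 0 → fail=1;  out ∅∪∅=∅
  n11('ba'): parent n10 fail=0; on 'a' 0 → fail=15;  out ∅∪{4}={4}
  n14('de'): parent n1 fail=0; on 'e' 0 → fail=6;  out {3}∪∅={3}
  n16('bc'): parent n10 fail=0; on 'c' 0 → fail=21;  out {7}∪∅={7}
  n22('cb'): parent n21 fail=0; on 'b' 0 → fail=10;  out ∅∪∅=∅
  n3('dce'): parent n2 fail=21; on 'e' 21→0 → fail=6;  out ∅∪∅=∅
  n8('ede'): parent n7 fail=1; on 'e' 1 → fail=14;  out ∅∪{3}={3}
  n12('baa'): parent n11 fail=15; on 'a' 15→0 → fail=15;  out ∅∪{4}={4}
  n17('bce'): parent n16 fail=21; on 'e' 21→0 → fail=6;  out ∅∪∅=∅
  n23('cbb'): parent n22 fail=10; on 'b' 10→0 → fail=10;  out ∅∪∅=∅
  n4('dceb'): parent n3 fail=6; on 'b' 6→0 → fail=10;  out ∅∪∅=∅
  n9('eded'): parent n8 fail=14; on 'd' 14→6 → fail=7;  out {1}∪∅={1}
  n13('baaa'): parent n12 fail=15; on 'a' 15→0 → fail=15;  out {2}∪{4}={2,4}
  n18('bcea'): parent n17 fail=6; on 'a' 6→0 → fail=15;  out ∅∪{4}={4}
  n24('cbbb'): parent n23 fail=10; on 'b' 10→0 → fail=10;  out {6}∪∅={6}
  n5('dcebc'): parent n4 fail=10; on 'c' 10 → fail=16;  out {0}∪{7}={0,7}
  n19('bceab'): parent n18 fail=15; on 'b' 15→0 → fail=10;  out ∅∪∅=∅
  n20('bceabc'): parent n19 fail=10; on 'c' 10 → fail=16;  out {5}∪{7}={5,7}

Scan:
[0] read 'e'  n0⇒n6
[1] read 'd'  n6⇒n7
[2] read 'e'  n7⇒n8  ** P3@[1:2]
[3] read 'd'  n8⇒n9  ** P1@[0:3]
[4] read 'd'  n9⇒n1 (fail-walked)
[5] read 'e'  n1⇒n14  ** P3@[4:5]
[6] read 'a'  n14⇒n15 (fail-walked)  ** P4@[6:6]
[7] read 'b'  n15⇒n10 (fail-walked)
[8] read 'c'  n10⇒n16  ** P7@[7:8]
[9] read 'e'  n16⇒n17
[10] read 'a'  n17⇒n18  ** P4@[10:10]
[11] read 'b'  n18⇒n19
[12] read 'c'  n19⇒n20  ** P5@[7:12],P7@[11:12]
[13] read 'e'  n20⇒n17 (fail-walked)
[14] read 'a'  n17⇒n18  ** P4@[14:14]
[15] read 'b'  n18⇒n19
[16] read 'a'  n19⇒n11 (fail-walked)  ** P4@[16:16]
[17] read 'b'  n11⇒n10 (fail-walked)
[18] read 'b'  n10⇒n10 (fail-walked)
[19] read 'c'  n10⇒n16  ** P7@[18:19]
[20] read 'd'  n16⇒n1 (fail-walked)
[21] read 'b'  n1⇒n10 (fail-walked)
[22] read 'c'  n10⇒n16  ** P7@[21:22]
[23] read 'c'  n16⇒n21 (fail-walked)
[24] read 'b'  n21⇒n22
[25] read 'a'  n22⇒n11 (fail-walked)  ** P4@[25:25]
[26] read 'a'  n11⇒n12  ** P4@[26:26]
[27] read 'a'  n12⇒n13  ** P2@[24:27],P4@[27:27]
[28] read 'd'  n13⇒n1 (fail-walked)
[29] read 'e'  n1⇒n14  ** P3@[28:29]
[30] read 'a'  n14⇒n15 (fail-walked)  ** P4@[30:30]
[31] read 'e'  n15⇒n6 (fail-walked)
[32] read 'b'  n6⇒n10 (fail-walked)
[33] read 'b'  n10⇒n10 (fail-walked)
[34] read 'a'  n10⇒n11  ** P4@[34:34]
[35] read 'b'  n11⇒n10 (fail-walked)
[36] read 'a'  n10⇒n11  ** P4@[36:36]
[37] read 'a'  n11⇒n12  ** P4@[37:37]
[38] read 'a'  n12⇒n13  ** P2@[35:38],P4@[38:38]
[39] read 'b'  n13⇒n10 (fail-walked)
[40] read 'd'  n10⇒n1 (fail-walked)
[41] read 'e'  n1⇒n14  ** P3@[40:41]
[42] read 'b'  n14⇒n10 (fail-walked)
[43] read 'a'  n10⇒n11  ** P4@[43:43]
[44] read 'a'  n11⇒n12  ** P4@[44:44]
[45] read 'a'  n12⇒n13  ** P2@[42:45],P4@[45:45]
[46] read 'c'  n13⇒n21 (fail-walked)
[47] read 'c'  n21⇒n21 (fail-walked)
[48] read 'e'  n21⇒n6 (fail-walked)
[49] read 'd'  n6⇒n7
[50] read 'e'  n7⇒n8  ** P3@[49:50]
[51] read 'd'  n8⇒n9  ** P1@[48:51]
[52] read 'b'  n9⇒n10 (fail-walked)
[53] read 'c'  n10⇒n16  ** P7@[52:53]
[54] read 'e'  n16⇒n17
[55] read 'a'  n17⇒n18  ** P4@[55:55]
[56] read 'b'  n18⇒n19
[57] read 'c'  n19⇒n20  ** P5@[52:57],P7@[56:57]
[58] read 'e'  n20⇒n17 (fail-walked)
[59] read 'a'  n17⇒n18  ** P4@[59:59]
[60] read 'd'  n18⇒n1 (fail-walked)
[61] read 'b'  n1⇒n10 (fail-walked)
[62] read 'c'  n10⇒n16  ** P7@[61:62]
[63] read 'a'  n16⇒n15 (fail-walked)  ** P4@[63:63]
[64] read 'd'  n15⇒n1 (fail-walked)
[65] read 'c'  n1⇒n2
[66] read 'e'  n2⇒n3
[67] read 'd'  n3⇒n7 (fail-walked)
[68] read 'e'  n7⇒n8  ** P3@[67:68]
[69] read 'd'  n8⇒n9  ** P1@[66:69]
[70] read 'b'  n9⇒n10 (fail-walked)
[71] read 'a'  n10⇒n11  ** P4@[71:71]
[72] read 'a'  n11⇒n12  ** P4@[72:72]
[73] read 'a'  n12⇒n13  ** P2@[70:73],P4@[73:73]
[74] read 'd'  n13⇒n1 (fail-walked)
[75] read 'c'  n1⇒n2
[76] read 'e'  n2⇒n3
[77] read 'b'  n3⇒n4
[78] read 'c'  n4⇒n5  ** P0@[74:78],P7@[77:78]
[79] read 'c'  n5⇒n21 (fail-walked)

All matches (sorted): [[2,3],[3,1],[5,3],[6,4],[8,7],[10,4],[12,5],[12,7],[14,4],[16,4],[19,7],[22,7],[25,4],[26,4],[27,2],[27,4],[29,3],[30,4],[34,4],[36,4],[37,4],[38,2],[38,4],[41,3],[43,4],[44,4],[45,2],[45,4],[50,3],[51,1],[53,7],[55,4],[57,5],[57,7],[59,4],[62,7],[63,4],[68,3],[69,1],[71,4],[72,4],[73,2],[73,4],[78,0],[78,7]]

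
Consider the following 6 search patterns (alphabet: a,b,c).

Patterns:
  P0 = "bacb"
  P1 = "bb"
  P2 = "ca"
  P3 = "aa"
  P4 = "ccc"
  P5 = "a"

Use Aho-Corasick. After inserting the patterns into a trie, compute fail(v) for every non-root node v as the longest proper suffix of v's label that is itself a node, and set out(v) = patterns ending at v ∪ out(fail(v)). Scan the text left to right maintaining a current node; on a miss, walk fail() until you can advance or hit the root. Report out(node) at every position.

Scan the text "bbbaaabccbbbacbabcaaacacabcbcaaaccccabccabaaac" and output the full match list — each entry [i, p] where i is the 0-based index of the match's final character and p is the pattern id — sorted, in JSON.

Construct AC machine:
Trie (insert patterns):
  n0 'ε': a→8 b→1 c→6
  n1 'b': a→2 b→5
  n2 'ba': c→3
  n3 'bac': b→4
  n4 'bacb': ·  [P0 ends]
  n5 'bb': ·  [P1 ends]
  n6 'c': a→7 c→10
  n7 'ca': ·  [P2 ends]
  n8 'a': a→9  [P5 ends]
  n9 'aa': ·  [P3 ends]
  n10 'cc': c→11
  n11 'ccc': ·  [P4 ends]

BFS fail/out derivation:
  fail(1) 'b': from fail(0)=0 chase 'b': 0 ⇒ 0;  out=∅∪out(0)=∅
  fail(6) 'c': from fail(0)=0 chase 'c': 0 ⇒ 0;  out=∅∪out(0)=∅
  fail(8) 'a': from fail(0)=0 chase 'a': 0 ⇒ 0;  out={5}∪out(0)={5}
  fail(2) 'ba': from fail(1)=0 chase 'a': 0 ⇒ 8;  out=∅∪out(8)={5}
  fail(5) 'bb': from fail(1)=0 chase 'b': 0 ⇒ 1;  out={1}∪out(1)={1}
  fail(7) 'ca': from fail(6)=0 chase 'a': 0 ⇒ 8;  out={2}∪out(8)={2,5}
  fail(9) 'aa': from fail(8)=0 chase 'a': 0 ⇒ 8;  out={3}∪out(8)={3,5}
  fail(10) 'cc': from fail(6)=0 chase 'c': 0 ⇒ 6;  out=∅∪out(6)=∅
  fail(3) 'bac': from fail(2)=8 chase 'c': 8→0 ⇒ 6;  out=∅∪out(6)=∅
  fail(11) 'ccc': from fail(10)=6 chase 'c': 6 ⇒ 10;  out={4}∪out(10)={4}
  fail(4) 'bacb': from fail(3)=6 chase 'b': 6→0 ⇒ 1;  out={0}∪out(1)={0}

Run:
[0] read 'b'  n0⇒n1
[1] read 'b'  n1⇒n5  → match P1@[0:1]
[2] read 'b'  n5⇒n5 ·f  → match P1@[1:2]
[3] read 'a'  n5⇒n2 ·f  → match P5@[3:3]
[4] read 'a'  n2⇒n9 ·f  → match P3@[3:4],P5@[4:4]
[5] read 'a'  n9⇒n9 ·f  → match P3@[4:5],P5@[5:5]
[6] read 'b'  n9⇒n1 ·f
[7] read 'c'  n1⇒n6 ·f
[8] read 'c'  n6⇒n10
[9] read 'b'  n10⇒n1 ·f
[10] read 'b'  n1⇒n5  → match P1@[9:10]
[11] read 'b'  n5⇒n5 ·f  → match P1@[10:11]
[12] read 'a'  n5⇒n2 ·f  → match P5@[12:12]
[13] read 'c'  n2⇒n3
[14] read 'b'  n3⇒n4  → match P0@[11:14]
[15] read 'a'  n4⇒n2 ·f  → match P5@[15:15]
[16] read 'b'  n2⇒n1 ·f
[17] read 'c'  n1⇒n6 ·f
[18] read 'a'  n6⇒n7  → match P2@[17:18],P5@[18:18]
[19] read 'a'  n7⇒n9 ·f  → match P3@[18:19],P5@[19:19]
[20] read 'a'  n9⇒n9 ·f  → match P3@[19:20],P5@[20:20]
[21] read 'c'  n9⇒n6 ·f
[22] read 'a'  n6⇒n7  → match P2@[21:22],P5@[22:22]
[23] read 'c'  n7⇒n6 ·f
[24] read 'a'  n6⇒n7  → match P2@[23:24],P5@[24:24]
[25] read 'b'  n7⇒n1 ·f
[26] read 'c'  n1⇒n6 ·f
[27] read 'b'  n6⇒n1 ·f
[28] read 'c'  n1⇒n6 ·f
[29] read 'a'  n6⇒n7  → match P2@[28:29],P5@[29:29]
[30] read 'a'  n7⇒n9 ·f  → match P3@[29:30],P5@[30:30]
[31] read 'a'  n9⇒n9 ·f  → match P3@[30:31],P5@[31:31]
[32] read 'c'  n9⇒n6 ·f
[33] read 'c'  n6⇒n10
[34] read 'c'  n10⇒n11  → match P4@[32:34]
[35] read 'c'  n11⇒n11 ·f  → match P4@[33:35]
[36] read 'a'  n11⇒n7 ·f  → match P2@[35:36],P5@[36:36]
[37] read 'b'  n7⇒n1 ·f
[38] read 'c'  n1⇒n6 ·f
[39] read 'c'  n6⇒n10
[40] read 'a'  n10⇒n7 ·f  → match P2@[39:40],P5@[40:40]
[41] read 'b'  n7⇒n1 ·f
[42] read 'a'  n1⇒n2  → match P5@[42:42]
[43] read 'a'  n2⇒n9 ·f  → match P3@[42:43],P5@[43:43]
[44] read 'a'  n9⇒n9 ·f  → match P3@[43:44],P5@[44:44]
[45] read 'c'  n9⇒n6 ·f

Result: [[1,1],[2,1],[3,5],[4,3],[4,5],[5,3],[5,5],[10,1],[11,1],[12,5],[14,0],[15,5],[18,2],[18,5],[19,3],[19,5],[20,3],[20,5],[22,2],[22,5],[24,2],[24,5],[29,2],[29,5],[30,3],[30,5],[31,3],[31,5],[34,4],[35,4],[36,2],[36,5],[40,2],[40,5],[42,5],[43,3],[43,5],[44,3],[44,5]]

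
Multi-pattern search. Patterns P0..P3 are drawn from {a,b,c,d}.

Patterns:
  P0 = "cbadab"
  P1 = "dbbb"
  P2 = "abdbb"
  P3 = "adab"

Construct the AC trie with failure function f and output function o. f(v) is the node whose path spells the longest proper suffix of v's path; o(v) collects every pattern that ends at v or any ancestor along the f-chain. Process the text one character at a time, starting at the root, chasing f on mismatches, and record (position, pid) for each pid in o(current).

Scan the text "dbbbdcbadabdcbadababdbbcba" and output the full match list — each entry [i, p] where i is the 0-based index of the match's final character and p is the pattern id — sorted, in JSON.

Build:
Trie (insert patterns):
  0='ε' goto a→11 c→1 d→7
  1='c' goto b→2
  2='cb' goto a→3
  3='cba' goto d→4
  4='cbad' goto a→5
  5='cbada' goto b→6
  6='cbadab' goto ·  ←P0
  7='d' goto b→8
  8='db' goto b→9
  9='dbb' goto b→10
  10='dbbb' goto ·  ←P1
  11='a' goto b→12 d→16
  12='ab' goto d→13
  13='abd' goto b→14
  14='abdb' goto b→15
  15='abdbb' goto ·  ←P2
  16='ad' goto a→17
  17='ada' goto b→18
  18='adab' goto ·  ←P3

BFS fail/out derivation:
  n1('c'): parent n0 fail=0; on 'c' 0 → fail=0;  out ∅∪∅=∅
  n7('d'): parent n0 fail=0; on 'd' 0 → fail=0;  out ∅∪∅=∅
  n11('a'): parent n0 fail=0; on 'a' 0 → fail=0;  out ∅∪∅=∅
  n2('cb'): parent n1 fail=0; on 'b' 0 → fail=0;  out ∅∪∅=∅
  n8('db'): parent n7 fail=0; on 'b' 0 → fail=0;  out ∅∪∅=∅
  n12('ab'): parent n11 fail=0; on 'b' 0 → fail=0;  out ∅∪∅=∅
  n16('ad'): parent n11 fail=0; on 'd' 0 → fail=7;  out ∅∪∅=∅
  n3('cba'): parent n2 fail=0; on 'a' 0 → fail=11;  out ∅∪∅=∅
  n9('dbb'): parent n8 fail=0; on 'b' 0 → fail=0;  out ∅∪∅=∅
  n13('abd'): parent n12 fail=0; on 'd' 0 → fail=7;  out ∅∪∅=∅
  n17('ada'): parent n16 fail=7; on 'a' 7→0 → fail=11;  out ∅∪∅=∅
  n4('cbad'): parent n3 fail=11; on 'd' 11 → fail=16;  out ∅∪∅=∅
  n10('dbbb'): parent n9 fail=0; on 'b' 0 → fail=0;  out {1}∪∅={1}
  n14('abdb'): parent n13 fail=7; on 'b' 7 → fail=8;  out ∅∪∅=∅
  n18('adab'): parent n17 fail=11; on 'b' 11 → fail=12;  out {3}∪∅={3}
  n5('cbada'): parent n4 fail=16; on 'a' 16 → fail=17;  out ∅∪∅=∅
  n15('abdbb'): parent n14 fail=8; on 'b' 8 → fail=9;  out {2}∪∅={2}
  n6('cbadab'): parent n5 fail=17; on 'b' 17 → fail=18;  out {0}∪{3}={0,3}

Text stream:
pos 0 'd': at 7
pos 1 'b': at 8
pos 2 'b': at 9
pos 3 'b': at 10  ** P1@[0:3]
pos 4 'd': at 7 ·f
pos 5 'c': at 1 ·f
pos 6 'b': at 2
pos 7 'a': at 3
pos 8 'd': at 4
pos 9 'a': at 5
pos 10 'b': at 6  ** P0@[5:10],P3@[7:10]
pos 11 'd': at 13 ·f
pos 12 'c': at 1 ·f
pos 13 'b': at 2
pos 14 'a': at 3
pos 15 'd': at 4
pos 16 'a': at 5
pos 17 'b': at 6  ** P0@[12:17],P3@[14:17]
pos 18 'a': at 11 ·f
pos 19 'b': at 12
pos 20 'd': at 13
pos 21 'b': at 14
pos 22 'b': at 15  ** P2@[18:22]
pos 23 'c': at 1 ·f
pos 24 'b': at 2
pos 25 'a': at 3

All matches (sorted): [[3,1],[10,0],[10,3],[17,0],[17,3],[22,2]]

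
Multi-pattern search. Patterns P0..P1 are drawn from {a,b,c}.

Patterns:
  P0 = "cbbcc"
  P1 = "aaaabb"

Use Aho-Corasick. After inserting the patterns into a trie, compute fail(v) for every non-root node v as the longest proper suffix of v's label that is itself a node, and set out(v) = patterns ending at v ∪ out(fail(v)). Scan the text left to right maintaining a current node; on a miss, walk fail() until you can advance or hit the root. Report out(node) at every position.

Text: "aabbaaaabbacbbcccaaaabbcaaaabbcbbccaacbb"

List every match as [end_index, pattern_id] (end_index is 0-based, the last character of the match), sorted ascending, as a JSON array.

Construct AC machine:
Trie nodes:
  n0 'ε': a→6 c→1
  n1 'c': b→2
  n2 'cb': b→3
  n3 'cbb': c→4
  n4 'cbbc': c→5
  n5 'cbbcc': ·  [P0 ends]
  n6 'a': a→7
  n7 'aa': a→8
  n8 'aaa': a→9
  n9 'aaaa': b→10
  n10 'aaaab': b→11
  n11 'aaaabb': ·  [P1 ends]

BFS fail/out derivation:
  fail(1) 'c': from fail(0)=0 chase 'c': 0 ⇒ 0;  out=∅∪out(0)=∅
  fail(6) 'a': from fail(0)=0 chase 'a': 0 ⇒ 0;  out=∅∪out(0)=∅
  fail(2) 'cb': from fail(1)=0 chase 'b': 0 ⇒ 0;  out=∅∪out(0)=∅
  fail(7) 'aa': from fail(6)=0 chase 'a': 0 ⇒ 6;  out=∅∪out(6)=∅
  fail(3) 'cbb': from fail(2)=0 chase 'b': 0 ⇒ 0;  out=∅∪out(0)=∅
  fail(8) 'aaa': from fail(7)=6 chase 'a': 6 ⇒ 7;  out=∅∪out(7)=∅
  fail(4) 'cbbc': from fail(3)=0 chase 'c': 0 ⇒ 1;  out=∅∪out(1)=∅
  fail(9) 'aaaa': from fail(8)=7 chase 'a': 7 ⇒ 8;  out=∅∪out(8)=∅
  fail(5) 'cbbcc': from fail(4)=1 chase 'c': 1→0 ⇒ 1;  out={0}∪out(1)={0}
  fail(10) 'aaaab': from fail(9)=8 chase 'b': 8→7→6→0 ⇒ 0;  out=∅∪out(0)=∅
  fail(11) 'aaaabb': from fail(10)=0 chase 'b': 0 ⇒ 0;  out={1}∪out(0)={1}

Scan:
[0] read 'a'  n0⇒n6
[1] read 'a'  n6⇒n7
[2] read 'b'  n7⇒n0 (fail-walked)
[3] read 'b'  n0⇒n0
[4] read 'a'  n0⇒n6
[5] read 'a'  n6⇒n7
[6] read 'a'  n7⇒n8
[7] read 'a'  n8⇒n9
[8] read 'b'  n9⇒n10
[9] read 'b'  n10⇒n11  → match P1@[4:9]
[10] read 'a'  n11⇒n6 (fail-walked)
[11] read 'c'  n6⇒n1 (fail-walked)
[12] read 'b'  n1⇒n2
[13] read 'b'  n2⇒n3
[14] read 'c'  n3⇒n4
[15] read 'c'  n4⇒n5  → match P0@[11:15]
[16] read 'c'  n5⇒n1 (fail-walked)
[17] read 'a'  n1⇒n6 (fail-walked)
[18] read 'a'  n6⇒n7
[19] read 'a'  n7⇒n8
[20] read 'a'  n8⇒n9
[21] read 'b'  n9⇒n10
[22] read 'b'  n10⇒n11  → match P1@[17:22]
[23] read 'c'  n11⇒n1 (fail-walked)
[24] read 'a'  n1⇒n6 (fail-walked)
[25] read 'a'  n6⇒n7
[26] read 'a'  n7⇒n8
[27] read 'a'  n8⇒n9
[28] read 'b'  n9⇒n10
[29] read 'b'  n10⇒n11  → match P1@[24:29]
[30] read 'c'  n11⇒n1 (fail-walked)
[31] read 'b'  n1⇒n2
[32] read 'b'  n2⇒n3
[33] read 'c'  n3⇒n4
[34] read 'c'  n4⇒n5  → match P0@[30:34]
[35] read 'a'  n5⇒n6 (fail-walked)
[36] read 'a'  n6⇒n7
[37] read 'c'  n7⇒n1 (fail-walked)
[38] read 'b'  n1⇒n2
[39] read 'b'  n2⇒n3

All matches (sorted): [[9,1],[15,0],[22,1],[29,1],[34,0]]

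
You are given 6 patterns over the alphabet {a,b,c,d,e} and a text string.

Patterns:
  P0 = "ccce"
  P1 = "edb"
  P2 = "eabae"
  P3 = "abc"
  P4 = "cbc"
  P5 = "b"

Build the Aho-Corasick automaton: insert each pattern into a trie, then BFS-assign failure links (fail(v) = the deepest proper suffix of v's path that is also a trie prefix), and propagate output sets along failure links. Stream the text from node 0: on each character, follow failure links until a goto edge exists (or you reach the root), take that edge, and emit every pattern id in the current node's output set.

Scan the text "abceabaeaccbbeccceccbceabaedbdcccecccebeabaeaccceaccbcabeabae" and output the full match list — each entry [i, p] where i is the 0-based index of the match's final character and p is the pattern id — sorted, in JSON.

Construct AC machine:
Trie nodes:
  n0 'ε': a→12 b→17 c→1 e→5
  n1 'c': b→15 c→2
  n2 'cc': c→3
  n3 'ccc': e→4
  n4 'ccce': ·  [P0 ends]
  n5 'e': a→8 d→6
  n6 'ed': b→7
  n7 'edb': ·  [P1 ends]
  n8 'ea': b→9
  n9 'eab': a→10
  n10 'eaba': e→11
  n11 'eabae': ·  [P2 ends]
  n12 'a': b→13
  n13 'ab': c→14
  n14 'abc': ·  [P3 ends]
  n15 'cb': c→16
  n16 'cbc': ·  [P4 ends]
  n17 'b': ·  [P5 ends]

Failure links (BFS by depth):
  fail(1) 'c': from fail(0)=0 chase 'c': 0 ⇒ 0;  out=∅∪out(0)=∅
  fail(5) 'e': from fail(0)=0 chase 'e': 0 ⇒ 0;  out=∅∪out(0)=∅
  fail(12) 'a': from fail(0)=0 chase 'a': 0 ⇒ 0;  out=∅∪out(0)=∅
  fail(17) 'b': from fail(0)=0 chase 'b': 0 ⇒ 0;  out={5}∪out(0)={5}
  fail(2) 'cc': from fail(1)=0 chase 'c': 0 ⇒ 1;  out=∅∪out(1)=∅
  fail(6) 'ed': from fail(5)=0 chase 'd': 0 ⇒ 0;  out=∅∪out(0)=∅
  fail(8) 'ea': from fail(5)=0 chase 'a': 0 ⇒ 12;  out=∅∪out(12)=∅
  fail(13) 'ab': from fail(12)=0 chase 'b': 0 ⇒ 17;  out=∅∪out(17)={5}
  fail(15) 'cb': from fail(1)=0 chase 'b': 0 ⇒ 17;  out=∅∪out(17)={5}
  fail(3) 'ccc': from fail(2)=1 chase 'c': 1 ⇒ 2;  out=∅∪out(2)=∅
  fail(7) 'edb': from fail(6)=0 chase 'b': 0 ⇒ 17;  out={1}∪out(17)={1,5}
  fail(9) 'eab': from fail(8)=12 chase 'b': 12 ⇒ 13;  out=∅∪out(13)={5}
  fail(14) 'abc': from fail(13)=17 chase 'c': 17→0 ⇒ 1;  out={3}∪out(1)={3}
  fail(16) 'cbc': from fail(15)=17 chase 'c': 17→0 ⇒ 1;  out={4}∪out(1)={4}
  fail(4) 'ccce': from fail(3)=2 chase 'e': 2→1→0 ⇒ 5;  out={0}∪out(5)={0}
  fail(10) 'eaba': from fail(9)=13 chase 'a': 13→17→0 ⇒ 12;  out=∅∪out(12)=∅
  fail(11) 'eabae': from fail(10)=12 chase 'e': 12→0 ⇒ 5;  out={2}∪out(5)={2}

Scan:
pos 0 'a': at 12
pos 1 'b': at 13  emit P5@[1:1]
pos 2 'c': at 14  emit P3@[0:2]
pos 3 'e': at 5 (via fail)
pos 4 'a': at 8
pos 5 'b': at 9  emit P5@[5:5]
pos 6 'a': at 10
pos 7 'e': at 11  emit P2@[3:7]
pos 8 'a': at 8 (via fail)
pos 9 'c': at 1 (via fail)
pos 10 'c': at 2
pos 11 'b': at 15 (via fail)  emit P5@[11:11]
pos 12 'b': at 17 (via fail)  emit P5@[12:12]
pos 13 'e': at 5 (via fail)
pos 14 'c': at 1 (via fail)
pos 15 'c': at 2
pos 16 'c': at 3
pos 17 'e': at 4  emit P0@[14:17]
pos 18 'c': at 1 (via fail)
pos 19 'c': at 2
pos 20 'b': at 15 (via fail)  emit P5@[20:20]
pos 21 'c': at 16  emit P4@[19:21]
pos 22 'e': at 5 (via fail)
pos 23 'a': at 8
pos 24 'b': at 9  emit P5@[24:24]
pos 25 'a': at 10
pos 26 'e': at 11  emit P2@[22:26]
pos 27 'd': at 6 (via fail)
pos 28 'b': at 7  emit P1@[26:28],P5@[28:28]
pos 29 'd': at 0 (via fail)
pos 30 'c': at 1
pos 31 'c': at 2
pos 32 'c': at 3
pos 33 'e': at 4  emit P0@[30:33]
pos 34 'c': at 1 (via fail)
pos 35 'c': at 2
pos 36 'c': at 3
pos 37 'e': at 4  emit P0@[34:37]
pos 38 'b': at 17 (via fail)  emit P5@[38:38]
pos 39 'e': at 5 (via fail)
pos 40 'a': at 8
pos 41 'b': at 9  emit P5@[41:41]
pos 42 'a': at 10
pos 43 'e': at 11  emit P2@[39:43]
pos 44 'a': at 8 (via fail)
pos 45 'c': at 1 (via fail)
pos 46 'c': at 2
pos 47 'c': at 3
pos 48 'e': at 4  emit P0@[45:48]
pos 49 'a': at 8 (via fail)
pos 50 'c': at 1 (via fail)
pos 51 'c': at 2
pos 52 'b': at 15 (via fail)  emit P5@[52:52]
pos 53 'c': at 16  emit P4@[51:53]
pos 54 'a': at 12 (via fail)
pos 55 'b': at 13  emit P5@[55:55]
pos 56 'e': at 5 (via fail)
pos 57 'a': at 8
pos 58 'b': at 9  emit P5@[58:58]
pos 59 'a': at 10
pos 60 'e': at 11  emit P2@[56:60]

All matches (sorted): [[1,5],[2,3],[5,5],[7,2],[11,5],[12,5],[17,0],[20,5],[21,4],[24,5],[26,2],[28,1],[28,5],[33,0],[37,0],[38,5],[41,5],[43,2],[48,0],[52,5],[53,4],[55,5],[58,5],[60,2]]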